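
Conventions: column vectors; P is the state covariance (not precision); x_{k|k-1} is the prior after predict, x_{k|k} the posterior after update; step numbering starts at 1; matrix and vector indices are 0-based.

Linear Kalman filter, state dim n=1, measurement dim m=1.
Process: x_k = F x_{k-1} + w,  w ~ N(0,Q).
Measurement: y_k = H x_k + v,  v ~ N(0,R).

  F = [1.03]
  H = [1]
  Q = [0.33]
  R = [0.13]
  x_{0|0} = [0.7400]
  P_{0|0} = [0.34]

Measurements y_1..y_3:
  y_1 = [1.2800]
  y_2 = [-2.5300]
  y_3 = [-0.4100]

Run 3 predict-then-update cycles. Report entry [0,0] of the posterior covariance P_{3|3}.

step 1: x^-=[0.7622]  P^-=[0.6907]  S=[0.8207]  K=[0.8416]  nu=[0.5178]  x^+=[1.1980]  P^+=[0.1094]
step 2: x^-=[1.2339]  P^-=[0.4461]  S=[0.5761]  K=[0.7743]  nu=[-3.7639]  x^+=[-1.6806]  P^+=[0.1007]
step 3: x^-=[-1.7310]  P^-=[0.4368]  S=[0.5668]  K=[0.7706]  nu=[1.3210]  x^+=[-0.7130]  P^+=[0.1002]

P_post[0,0] = 0.1002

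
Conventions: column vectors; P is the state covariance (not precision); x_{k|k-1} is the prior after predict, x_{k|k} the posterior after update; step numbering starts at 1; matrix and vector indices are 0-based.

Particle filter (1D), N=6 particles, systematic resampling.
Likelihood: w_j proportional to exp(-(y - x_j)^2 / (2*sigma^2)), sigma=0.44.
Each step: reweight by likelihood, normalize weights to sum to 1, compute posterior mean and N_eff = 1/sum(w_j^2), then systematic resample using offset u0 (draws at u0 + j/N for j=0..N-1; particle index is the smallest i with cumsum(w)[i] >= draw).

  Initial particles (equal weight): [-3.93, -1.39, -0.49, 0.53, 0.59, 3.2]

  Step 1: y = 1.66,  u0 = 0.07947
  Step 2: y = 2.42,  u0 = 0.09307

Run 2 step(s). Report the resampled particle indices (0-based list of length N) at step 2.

step 1: w=[0.0000, 0.0000, 0.0001, 0.4056, 0.5703, 0.0240]  mean=0.6282  Neff=2.0393  idx=[3, 3, 4, 4, 4, 4]
step 2: w=[0.1097, 0.1097, 0.1952, 0.1952, 0.1952, 0.1952]  mean=0.5768  Neff=5.6685  idx=[0, 2, 3, 3, 4, 5]

resampled_idx = [0, 2, 3, 3, 4, 5]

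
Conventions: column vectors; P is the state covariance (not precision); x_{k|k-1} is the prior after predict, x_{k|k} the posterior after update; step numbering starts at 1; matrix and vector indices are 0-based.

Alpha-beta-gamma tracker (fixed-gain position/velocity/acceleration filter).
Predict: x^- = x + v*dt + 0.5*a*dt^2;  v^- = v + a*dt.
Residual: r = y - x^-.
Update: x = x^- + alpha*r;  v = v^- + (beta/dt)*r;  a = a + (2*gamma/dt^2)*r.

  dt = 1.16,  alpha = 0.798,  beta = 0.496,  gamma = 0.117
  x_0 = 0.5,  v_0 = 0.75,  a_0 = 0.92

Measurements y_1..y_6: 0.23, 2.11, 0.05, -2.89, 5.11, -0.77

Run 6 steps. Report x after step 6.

x_post = 0.4663

step 1: x_pred=1.9890  r=-1.7590  x^+=0.5853  v^+=1.0651  a^+=0.6141
step 2: x_pred=2.2340  r=-0.1240  x^+=2.1350  v^+=1.7244  a^+=0.5926
step 3: x_pred=4.5341  r=-4.4841  x^+=0.9558  v^+=0.4945  a^+=-0.1872
step 4: x_pred=1.4034  r=-4.2934  x^+=-2.0227  v^+=-1.5585  a^+=-0.9339
step 5: x_pred=-4.4589  r=9.5689  x^+=3.1771  v^+=1.4498  a^+=0.7302
step 6: x_pred=5.3501  r=-6.1201  x^+=0.4663  v^+=-0.3201  a^+=-0.3341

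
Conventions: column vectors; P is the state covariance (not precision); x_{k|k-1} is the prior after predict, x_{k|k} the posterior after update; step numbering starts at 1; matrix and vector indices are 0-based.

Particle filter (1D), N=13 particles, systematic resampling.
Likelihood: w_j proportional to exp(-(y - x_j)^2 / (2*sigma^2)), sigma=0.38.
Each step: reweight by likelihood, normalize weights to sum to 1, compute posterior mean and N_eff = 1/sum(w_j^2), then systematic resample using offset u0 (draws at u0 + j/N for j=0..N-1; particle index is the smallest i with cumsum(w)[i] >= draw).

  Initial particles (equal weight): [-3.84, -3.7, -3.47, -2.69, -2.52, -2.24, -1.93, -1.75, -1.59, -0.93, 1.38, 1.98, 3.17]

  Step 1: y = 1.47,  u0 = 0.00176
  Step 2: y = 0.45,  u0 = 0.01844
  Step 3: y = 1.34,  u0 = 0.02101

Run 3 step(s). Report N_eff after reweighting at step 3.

step 1: w=[0.0000, 0.0000, 0.0000, 0.0000, 0.0000, 0.0000, 0.0000, 0.0000, 0.0000, 0.0000, 0.7053, 0.2947, 0.0000]  mean=1.5569  Neff=1.7116  idx=[10, 10, 10, 10, 10, 10, 10, 10, 10, 10, 11, 11, 11]
step 2: w=[0.0998, 0.0998, 0.0998, 0.0998, 0.0998, 0.0998, 0.0998, 0.0998, 0.0998, 0.0998, 0.0006, 0.0006, 0.0006]  mean=1.3811  Neff=10.0361  idx=[0, 0, 1, 2, 3, 4, 4, 5, 6, 7, 7, 8, 9]
step 3: w=[0.0769, 0.0769, 0.0769, 0.0769, 0.0769, 0.0769, 0.0769, 0.0769, 0.0769, 0.0769, 0.0769, 0.0769, 0.0769]  mean=1.3800  Neff=13.0000  idx=[0, 1, 2, 3, 4, 5, 6, 7, 8, 9, 10, 11, 12]

N_eff = 13.0000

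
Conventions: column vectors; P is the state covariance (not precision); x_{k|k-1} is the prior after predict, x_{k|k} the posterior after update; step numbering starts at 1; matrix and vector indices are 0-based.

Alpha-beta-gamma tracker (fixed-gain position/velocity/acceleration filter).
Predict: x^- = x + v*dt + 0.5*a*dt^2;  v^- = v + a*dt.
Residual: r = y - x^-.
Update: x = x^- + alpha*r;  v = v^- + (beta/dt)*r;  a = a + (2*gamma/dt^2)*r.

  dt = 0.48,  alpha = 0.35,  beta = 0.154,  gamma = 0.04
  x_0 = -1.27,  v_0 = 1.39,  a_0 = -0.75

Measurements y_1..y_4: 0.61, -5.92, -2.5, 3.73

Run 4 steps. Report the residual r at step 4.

step 1: x_pred=-0.6892  r=1.2992  x^+=-0.2345  v^+=1.4468  a^+=-0.2989
step 2: x_pred=0.4256  r=-6.3456  x^+=-1.7954  v^+=-0.7325  a^+=-2.5022
step 3: x_pred=-2.4352  r=-0.0648  x^+=-2.4579  v^+=-1.9543  a^+=-2.5247
step 4: x_pred=-3.6868  r=7.4168  x^+=-1.0909  v^+=-0.7866  a^+=0.0506

resid = 7.4168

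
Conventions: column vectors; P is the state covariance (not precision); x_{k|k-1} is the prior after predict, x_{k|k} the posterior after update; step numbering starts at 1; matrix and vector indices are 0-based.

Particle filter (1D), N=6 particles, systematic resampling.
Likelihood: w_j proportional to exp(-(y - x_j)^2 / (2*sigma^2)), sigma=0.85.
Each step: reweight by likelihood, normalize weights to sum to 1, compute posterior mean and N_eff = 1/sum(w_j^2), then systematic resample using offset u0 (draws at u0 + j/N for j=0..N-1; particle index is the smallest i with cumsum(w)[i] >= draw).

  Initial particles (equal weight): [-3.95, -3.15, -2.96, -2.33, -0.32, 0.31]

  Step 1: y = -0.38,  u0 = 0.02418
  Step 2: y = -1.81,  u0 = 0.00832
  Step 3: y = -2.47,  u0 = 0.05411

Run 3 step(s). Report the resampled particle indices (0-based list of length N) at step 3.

step 1: w=[0.0001, 0.0027, 0.0055, 0.0399, 0.5530, 0.3988]  mean=-0.1716  Neff=2.1439  idx=[3, 4, 4, 4, 5, 5]
step 2: w=[0.5303, 0.1376, 0.1376, 0.1376, 0.0285, 0.0285]  mean=-1.3499  Neff=2.9447  idx=[0, 0, 0, 0, 2, 3]
step 3: w=[0.2449, 0.2449, 0.2449, 0.2449, 0.0101, 0.0101]  mean=-2.2893  Neff=4.1636  idx=[0, 0, 1, 2, 2, 3]

resampled_idx = [0, 0, 1, 2, 2, 3]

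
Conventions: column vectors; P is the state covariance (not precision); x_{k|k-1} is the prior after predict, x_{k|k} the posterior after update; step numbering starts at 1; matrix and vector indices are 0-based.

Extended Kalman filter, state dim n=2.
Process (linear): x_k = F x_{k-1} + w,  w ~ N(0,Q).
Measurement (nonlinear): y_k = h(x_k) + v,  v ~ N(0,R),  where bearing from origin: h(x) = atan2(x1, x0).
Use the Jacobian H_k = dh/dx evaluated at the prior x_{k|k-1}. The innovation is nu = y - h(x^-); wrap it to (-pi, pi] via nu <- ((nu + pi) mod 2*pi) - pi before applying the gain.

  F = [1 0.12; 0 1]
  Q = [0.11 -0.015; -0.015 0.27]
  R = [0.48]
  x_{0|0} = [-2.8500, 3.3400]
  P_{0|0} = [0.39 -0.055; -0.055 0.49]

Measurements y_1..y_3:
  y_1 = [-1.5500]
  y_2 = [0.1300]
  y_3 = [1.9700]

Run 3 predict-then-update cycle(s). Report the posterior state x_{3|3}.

step 1: x^-=[-2.4492, 3.3400]  P^-=[0.4939 -0.0112; -0.0112 0.7600]  H_jac=[-0.1947 -0.1428]  S=[0.5136]  K=[-0.1841; -0.2070]  nu=[2.5297]  x^+=[-2.9149, 2.8163]  P^+=[0.4764 -0.0308; -0.0308 0.7380]
step 2: x^-=[-2.5770, 2.8163]  P^-=[0.5897 0.0428; 0.0428 1.0080]  H_jac=[-0.1933 -0.1768]  S=[0.5365]  K=[-0.2265; -0.3477]  nu=[-2.1819]  x^+=[-2.0827, 3.5749]  P^+=[0.5622 0.0005; 0.0005 0.9431]
step 3: x^-=[-1.6537, 3.5749]  P^-=[0.6859 0.0987; 0.0987 1.2131]  H_jac=[-0.2304 -0.1066]  S=[0.5350]  K=[-0.3150; -0.2842]  nu=[-0.0341]  x^+=[-1.6430, 3.5846]  P^+=[0.6328 0.0508; 0.0508 1.1699]

x_post = [-1.6430, 3.5846]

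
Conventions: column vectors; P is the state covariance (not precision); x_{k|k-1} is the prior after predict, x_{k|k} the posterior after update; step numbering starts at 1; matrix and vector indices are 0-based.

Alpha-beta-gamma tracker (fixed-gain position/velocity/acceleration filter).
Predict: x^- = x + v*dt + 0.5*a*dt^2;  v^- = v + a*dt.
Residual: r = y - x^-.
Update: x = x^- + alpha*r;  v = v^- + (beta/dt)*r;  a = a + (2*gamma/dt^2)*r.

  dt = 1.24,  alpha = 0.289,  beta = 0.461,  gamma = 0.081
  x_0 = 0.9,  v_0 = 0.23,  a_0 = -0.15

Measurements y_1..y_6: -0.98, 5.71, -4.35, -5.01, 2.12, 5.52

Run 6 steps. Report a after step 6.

step 1: x_pred=1.0699  r=-2.0499  x^+=0.4775  v^+=-0.7181  a^+=-0.3660
step 2: x_pred=-0.6943  r=6.4043  x^+=1.1565  v^+=1.2091  a^+=0.3088
step 3: x_pred=2.8932  r=-7.2432  x^+=0.7999  v^+=-1.1009  a^+=-0.4544
step 4: x_pred=-0.9145  r=-4.0955  x^+=-2.0981  v^+=-3.1869  a^+=-0.8858
step 5: x_pred=-6.7308  r=8.8508  x^+=-4.1730  v^+=-0.9948  a^+=0.0467
step 6: x_pred=-5.3706  r=10.8906  x^+=-2.2232  v^+=3.1119  a^+=1.1941

a_post = 1.1941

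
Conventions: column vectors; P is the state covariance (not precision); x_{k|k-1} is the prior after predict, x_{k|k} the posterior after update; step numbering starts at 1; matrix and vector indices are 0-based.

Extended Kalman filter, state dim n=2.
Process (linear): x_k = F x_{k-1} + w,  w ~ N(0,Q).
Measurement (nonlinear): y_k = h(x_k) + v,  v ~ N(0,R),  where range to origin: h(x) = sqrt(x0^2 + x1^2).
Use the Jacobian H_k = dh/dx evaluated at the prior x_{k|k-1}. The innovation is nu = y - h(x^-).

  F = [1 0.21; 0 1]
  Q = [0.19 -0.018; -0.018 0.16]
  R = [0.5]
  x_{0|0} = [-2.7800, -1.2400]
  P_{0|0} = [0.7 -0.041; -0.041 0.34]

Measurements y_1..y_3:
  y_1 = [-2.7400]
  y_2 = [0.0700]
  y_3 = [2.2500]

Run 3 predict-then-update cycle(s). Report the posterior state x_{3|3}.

x_post = [1.1718, -0.3961]

step 1: x^-=[-3.0404, -1.2400]  P^-=[0.8878 0.0124; 0.0124 0.5000]  H_jac=[-0.9260 -0.3776]  S=[1.3411]  K=[-0.6164; -0.1494]  nu=[-6.0235]  x^+=[0.6727, -0.3404]  P^+=[0.3782 -0.1111; -0.1111 0.4701]
step 2: x^-=[0.6012, -0.3404]  P^-=[0.5422 -0.0304; -0.0304 0.6301]  H_jac=[0.8702 -0.4927]  S=[1.0896]  K=[0.4468; -0.3091]  nu=[-0.6209]  x^+=[0.3238, -0.1484]  P^+=[0.3247 0.1201; 0.1201 0.5260]
step 3: x^-=[0.2926, -0.1484]  P^-=[0.5884 0.2126; 0.2126 0.6860]  H_jac=[0.8918 -0.4524]  S=[0.9368]  K=[0.4575; -0.1289]  nu=[1.9219]  x^+=[1.1718, -0.3961]  P^+=[0.3923 0.2678; 0.2678 0.6704]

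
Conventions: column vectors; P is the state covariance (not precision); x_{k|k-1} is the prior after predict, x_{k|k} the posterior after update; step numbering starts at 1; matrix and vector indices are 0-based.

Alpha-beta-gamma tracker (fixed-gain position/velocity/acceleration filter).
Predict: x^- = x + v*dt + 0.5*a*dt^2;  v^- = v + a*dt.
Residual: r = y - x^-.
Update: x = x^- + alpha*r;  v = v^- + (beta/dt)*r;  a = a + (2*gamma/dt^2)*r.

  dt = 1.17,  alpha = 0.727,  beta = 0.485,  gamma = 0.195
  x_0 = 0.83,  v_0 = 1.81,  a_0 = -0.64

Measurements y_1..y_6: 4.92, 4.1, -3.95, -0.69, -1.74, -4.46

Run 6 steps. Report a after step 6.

a_post = 1.4638

step 1: x_pred=2.5097  r=2.4103  x^+=4.2620  v^+=2.0604  a^+=0.0467
step 2: x_pred=6.7046  r=-2.6046  x^+=4.8110  v^+=1.0353  a^+=-0.6953
step 3: x_pred=5.5465  r=-9.4965  x^+=-1.3575  v^+=-3.7148  a^+=-3.4009
step 4: x_pred=-8.0315  r=7.3415  x^+=-2.6942  v^+=-4.6505  a^+=-1.3093
step 5: x_pred=-9.0315  r=7.2915  x^+=-3.7306  v^+=-3.1599  a^+=0.7681
step 6: x_pred=-6.9019  r=2.4419  x^+=-5.1266  v^+=-1.2490  a^+=1.4638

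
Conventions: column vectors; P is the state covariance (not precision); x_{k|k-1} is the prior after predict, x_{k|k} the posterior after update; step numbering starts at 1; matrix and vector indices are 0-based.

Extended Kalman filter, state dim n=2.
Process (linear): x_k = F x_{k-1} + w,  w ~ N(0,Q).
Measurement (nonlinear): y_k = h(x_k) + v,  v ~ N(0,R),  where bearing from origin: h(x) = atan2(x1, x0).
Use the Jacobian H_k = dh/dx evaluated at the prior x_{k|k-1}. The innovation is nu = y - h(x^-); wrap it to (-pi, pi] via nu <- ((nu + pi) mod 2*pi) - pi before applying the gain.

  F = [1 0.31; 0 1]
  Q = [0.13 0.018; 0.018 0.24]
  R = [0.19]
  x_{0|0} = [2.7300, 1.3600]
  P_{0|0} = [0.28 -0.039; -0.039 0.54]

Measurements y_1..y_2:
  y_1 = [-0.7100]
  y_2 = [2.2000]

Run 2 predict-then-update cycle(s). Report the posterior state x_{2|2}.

step 1: x^-=[3.1516, 1.3600]  P^-=[0.4377 0.1464; 0.1464 0.7800]  H_jac=[-0.1154 0.2675]  S=[0.2426]  K=[-0.0468; 0.7904]  nu=[-1.1174]  x^+=[3.2039, 0.4769]  P^+=[0.4372 0.1554; 0.1554 0.6285]
step 2: x^-=[3.3518, 0.4769]  P^-=[0.7239 0.3682; 0.3682 0.8685]  H_jac=[-0.0416 0.2924]  S=[0.2566]  K=[0.3023; 0.9302]  nu=[2.0587]  x^+=[3.9741, 2.3918]  P^+=[0.7005 0.2961; 0.2961 0.6465]

x_post = [3.9741, 2.3918]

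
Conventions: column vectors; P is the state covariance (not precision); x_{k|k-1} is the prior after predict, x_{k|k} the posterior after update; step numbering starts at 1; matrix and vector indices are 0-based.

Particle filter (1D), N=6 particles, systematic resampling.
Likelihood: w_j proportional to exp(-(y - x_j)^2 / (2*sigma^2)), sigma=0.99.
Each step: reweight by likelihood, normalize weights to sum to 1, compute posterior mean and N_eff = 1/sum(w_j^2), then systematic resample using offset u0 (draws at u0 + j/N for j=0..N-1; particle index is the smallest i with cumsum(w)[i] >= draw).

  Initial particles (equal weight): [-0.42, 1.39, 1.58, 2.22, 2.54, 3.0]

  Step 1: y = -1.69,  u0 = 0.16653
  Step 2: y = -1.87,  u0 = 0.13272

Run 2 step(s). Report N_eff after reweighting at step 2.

N_eff = 5.0003

step 1: w=[0.9719, 0.0175, 0.0095, 0.0009, 0.0002, 0.0000]  mean=-0.3662  Neff=1.0583  idx=[0, 0, 0, 0, 0, 4]
step 2: w=[0.2000, 0.2000, 0.2000, 0.2000, 0.2000, 0.0000]  mean=-0.4199  Neff=5.0003  idx=[0, 1, 2, 3, 3, 4]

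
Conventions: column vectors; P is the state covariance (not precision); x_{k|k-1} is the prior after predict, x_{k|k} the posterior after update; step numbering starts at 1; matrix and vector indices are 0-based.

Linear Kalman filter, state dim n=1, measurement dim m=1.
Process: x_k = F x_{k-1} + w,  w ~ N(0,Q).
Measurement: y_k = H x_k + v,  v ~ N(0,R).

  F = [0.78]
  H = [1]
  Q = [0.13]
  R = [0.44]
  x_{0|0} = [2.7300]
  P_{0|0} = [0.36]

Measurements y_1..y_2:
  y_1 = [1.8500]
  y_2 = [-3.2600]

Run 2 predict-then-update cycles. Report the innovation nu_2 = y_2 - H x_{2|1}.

step 1: x^-=[2.1294]  P^-=[0.3490]  S=[0.7890]  K=[0.4423]  nu=[-0.2794]  x^+=[2.0058]  P^+=[0.1946]
step 2: x^-=[1.5645]  P^-=[0.2484]  S=[0.6884]  K=[0.3609]  nu=[-4.8245]  x^+=[-0.1764]  P^+=[0.1588]

innov = [-4.8245]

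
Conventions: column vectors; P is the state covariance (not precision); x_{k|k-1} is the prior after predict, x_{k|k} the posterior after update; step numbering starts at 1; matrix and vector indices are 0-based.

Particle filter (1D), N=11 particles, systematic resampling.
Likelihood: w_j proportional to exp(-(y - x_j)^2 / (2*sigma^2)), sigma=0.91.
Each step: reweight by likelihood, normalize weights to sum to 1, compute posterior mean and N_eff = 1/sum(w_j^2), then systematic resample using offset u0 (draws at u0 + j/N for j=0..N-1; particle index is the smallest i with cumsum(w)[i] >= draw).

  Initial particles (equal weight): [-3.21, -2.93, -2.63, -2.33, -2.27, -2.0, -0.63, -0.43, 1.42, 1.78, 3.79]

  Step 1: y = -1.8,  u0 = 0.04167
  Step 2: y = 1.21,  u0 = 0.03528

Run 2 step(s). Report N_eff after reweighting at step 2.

N_eff = 1.9947

step 1: w=[0.0617, 0.0948, 0.1352, 0.1729, 0.1793, 0.2000, 0.0897, 0.0660, 0.0004, 0.0001, 0.0000]  mean=-2.1253  Neff=6.8723  idx=[0, 1, 2, 3, 3, 4, 4, 5, 5, 6, 7]
step 2: w=[0.0000, 0.0001, 0.0004, 0.0016, 0.0016, 0.0020, 0.0020, 0.0060, 0.0060, 0.3887, 0.5917]  mean=-0.5409  Neff=1.9947  idx=[9, 9, 9, 9, 9, 10, 10, 10, 10, 10, 10]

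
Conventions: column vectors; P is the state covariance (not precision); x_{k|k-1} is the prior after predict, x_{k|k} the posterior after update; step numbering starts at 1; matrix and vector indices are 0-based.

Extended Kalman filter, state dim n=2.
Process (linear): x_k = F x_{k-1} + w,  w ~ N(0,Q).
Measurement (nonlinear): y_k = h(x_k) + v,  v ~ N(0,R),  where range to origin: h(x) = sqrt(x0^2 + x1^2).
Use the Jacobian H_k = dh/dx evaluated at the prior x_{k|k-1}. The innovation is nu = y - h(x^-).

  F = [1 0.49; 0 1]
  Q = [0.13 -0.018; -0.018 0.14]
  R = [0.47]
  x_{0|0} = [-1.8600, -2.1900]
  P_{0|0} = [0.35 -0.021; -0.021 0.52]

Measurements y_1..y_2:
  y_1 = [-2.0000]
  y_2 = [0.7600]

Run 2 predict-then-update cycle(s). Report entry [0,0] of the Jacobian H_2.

step 1: x^-=[-2.9331, -2.1900]  P^-=[0.5843 0.2158; 0.2158 0.6600]  H_jac=[-0.8013 -0.5983]  S=[1.2883]  K=[-0.4636; -0.4407]  nu=[-5.6605]  x^+=[-0.3088, 0.3047]  P^+=[0.3074 -0.0474; -0.0474 0.4098]
step 2: x^-=[-0.1594, 0.3047]  P^-=[0.4893 0.1353; 0.1353 0.5498]  H_jac=[-0.4636 0.8860]  S=[0.8956]  K=[-0.1194; 0.4739]  nu=[0.4161]  x^+=[-0.2091, 0.5019]  P^+=[0.4765 0.1860; 0.1860 0.3487]

H_jac[0,0] = -0.4636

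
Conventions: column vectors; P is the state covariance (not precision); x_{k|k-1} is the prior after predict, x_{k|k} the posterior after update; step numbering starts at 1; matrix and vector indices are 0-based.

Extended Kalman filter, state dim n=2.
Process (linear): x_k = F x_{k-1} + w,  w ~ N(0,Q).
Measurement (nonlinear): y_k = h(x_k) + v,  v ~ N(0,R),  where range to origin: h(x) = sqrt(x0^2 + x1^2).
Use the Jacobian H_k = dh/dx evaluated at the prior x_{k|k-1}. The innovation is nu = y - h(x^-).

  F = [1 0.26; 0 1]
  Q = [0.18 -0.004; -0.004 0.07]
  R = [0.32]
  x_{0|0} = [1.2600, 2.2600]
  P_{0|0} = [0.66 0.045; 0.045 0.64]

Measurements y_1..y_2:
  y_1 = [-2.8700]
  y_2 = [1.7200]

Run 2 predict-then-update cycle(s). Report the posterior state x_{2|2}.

step 1: x^-=[1.8476, 2.2600]  P^-=[0.9067 0.2074; 0.2074 0.7100]  H_jac=[0.6329 0.7742]  S=[1.3120]  K=[0.5598; 0.5190]  nu=[-5.7891]  x^+=[-1.3929, -0.7446]  P^+=[0.4956 -0.1738; -0.1738 0.3566]
step 2: x^-=[-1.5865, -0.7446]  P^-=[0.6093 -0.0851; -0.0851 0.4266]  H_jac=[-0.9053 -0.4249]  S=[0.8309]  K=[-0.6203; -0.1254]  nu=[-0.0325]  x^+=[-1.5663, -0.7405]  P^+=[0.2896 -0.1497; -0.1497 0.4135]

x_post = [-1.5663, -0.7405]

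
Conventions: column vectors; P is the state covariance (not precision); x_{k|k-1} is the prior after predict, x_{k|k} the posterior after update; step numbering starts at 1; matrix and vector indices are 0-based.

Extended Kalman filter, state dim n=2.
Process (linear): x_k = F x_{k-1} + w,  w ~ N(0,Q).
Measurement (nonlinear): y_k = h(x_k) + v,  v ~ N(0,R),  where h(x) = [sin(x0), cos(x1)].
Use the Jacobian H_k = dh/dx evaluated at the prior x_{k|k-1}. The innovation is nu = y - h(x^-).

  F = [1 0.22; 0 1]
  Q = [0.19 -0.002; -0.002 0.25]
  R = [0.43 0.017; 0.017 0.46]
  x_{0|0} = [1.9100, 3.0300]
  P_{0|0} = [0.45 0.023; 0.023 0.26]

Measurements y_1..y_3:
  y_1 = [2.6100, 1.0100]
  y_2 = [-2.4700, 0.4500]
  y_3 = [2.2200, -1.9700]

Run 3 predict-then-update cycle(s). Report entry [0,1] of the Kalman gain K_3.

K[0,1] = -0.0611

step 1: x^-=[2.5766, 3.0300]  P^-=[0.6627 0.0782; 0.0782 0.5100]  H_jac=[-0.8446 0.0000; 0.0000 -0.1114]  S=[0.9027 0.0244; 0.0244 0.4663]  K=[-0.6204 0.0137; -0.0700 -0.1181]  nu=[2.0746, 2.0038]  x^+=[1.3170, 2.6481]  P^+=[0.3156 0.0380; 0.0380 0.4987]
step 2: x^-=[1.8996, 2.6481]  P^-=[0.5464 0.1457; 0.1457 0.7487]  H_jac=[-0.3229 0.0000; 0.0000 -0.4737]  S=[0.4870 0.0393; 0.0393 0.6280]  K=[-0.3553 -0.0877; -0.0513 -0.5615]  nu=[-3.4164, 1.3307]  x^+=[2.9968, 2.0763]  P^+=[0.4777 0.0979; 0.0979 0.5471]
step 3: x^-=[3.4535, 2.0763]  P^-=[0.7372 0.2163; 0.2163 0.7971]  H_jac=[-0.9517 0.0000; 0.0000 -0.8750]  S=[1.0978 0.1971; 0.1971 1.0702]  K=[-0.6282 -0.0611; -0.0729 -0.6382]  nu=[2.5269, -1.4858]  x^+=[1.9570, 2.8403]  P^+=[0.2849 0.0443; 0.0443 0.3370]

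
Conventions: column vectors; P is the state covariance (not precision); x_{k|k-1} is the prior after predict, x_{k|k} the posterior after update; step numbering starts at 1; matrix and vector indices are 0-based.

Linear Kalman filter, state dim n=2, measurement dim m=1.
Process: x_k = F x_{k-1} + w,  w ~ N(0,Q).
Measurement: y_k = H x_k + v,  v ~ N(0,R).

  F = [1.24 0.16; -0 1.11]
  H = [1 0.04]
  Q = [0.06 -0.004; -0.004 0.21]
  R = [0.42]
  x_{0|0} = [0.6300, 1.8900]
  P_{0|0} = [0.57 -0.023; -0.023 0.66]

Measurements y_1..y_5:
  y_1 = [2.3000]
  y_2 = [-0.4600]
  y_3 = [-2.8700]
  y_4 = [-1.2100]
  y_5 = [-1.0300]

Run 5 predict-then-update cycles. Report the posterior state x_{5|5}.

step 1: x^-=[1.0836, 2.0979]  P^-=[0.9442 0.0816; 0.0816 1.0232]  S=[1.3724]  K=[0.6904; 0.0893]  nu=[1.1325]  x^+=[1.8655, 2.1990]  P^+=[0.2901 -0.0030; -0.0030 1.0123]
step 2: x^-=[2.6650, 2.4409]  P^-=[0.5308 0.1716; 0.1716 1.4572]  S=[0.9668]  K=[0.5561; 0.2378]  nu=[-3.2226]  x^+=[0.8730, 1.6745]  P^+=[0.2318 0.0438; 0.0438 1.4025]
step 3: x^-=[1.3504, 1.8586]  P^-=[0.4697 0.3054; 0.3054 1.9380]  S=[0.9172]  K=[0.5254; 0.4174]  nu=[-4.2948]  x^+=[-0.9060, 0.0659]  P^+=[0.2165 0.1042; 0.1042 1.7782]
step 4: x^-=[-1.1130, 0.0731]  P^-=[0.4798 0.4552; 0.4552 2.4009]  S=[0.9400]  K=[0.5297; 0.5864]  nu=[-0.1000]  x^+=[-1.1659, 0.0145]  P^+=[0.2160 0.1632; 0.1632 2.0777]
step 5: x^-=[-1.4434, 0.0161]  P^-=[0.5100 0.5896; 0.5896 2.7699]  S=[0.9816]  K=[0.5436; 0.7135]  nu=[0.4128]  x^+=[-1.2190, 0.3106]  P^+=[0.2200 0.2089; 0.2089 2.2701]

x_post = [-1.2190, 0.3106]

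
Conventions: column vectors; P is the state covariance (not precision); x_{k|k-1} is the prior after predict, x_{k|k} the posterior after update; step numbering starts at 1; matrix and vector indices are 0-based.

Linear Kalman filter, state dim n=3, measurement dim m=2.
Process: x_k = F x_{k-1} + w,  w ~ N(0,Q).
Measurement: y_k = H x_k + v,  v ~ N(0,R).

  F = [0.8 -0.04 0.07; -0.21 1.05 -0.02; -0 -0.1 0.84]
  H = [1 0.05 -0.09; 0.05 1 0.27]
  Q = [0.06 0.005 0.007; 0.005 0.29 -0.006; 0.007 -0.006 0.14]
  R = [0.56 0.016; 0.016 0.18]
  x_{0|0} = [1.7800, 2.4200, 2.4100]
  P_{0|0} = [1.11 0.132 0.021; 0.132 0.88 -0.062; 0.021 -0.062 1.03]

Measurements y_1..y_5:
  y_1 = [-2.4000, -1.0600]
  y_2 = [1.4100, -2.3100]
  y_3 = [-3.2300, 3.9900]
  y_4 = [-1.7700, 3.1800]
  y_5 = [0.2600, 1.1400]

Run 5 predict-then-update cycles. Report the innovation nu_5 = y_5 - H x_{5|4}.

step 1: x^-=[1.4959, 2.1190, 1.7824]  P^-=[0.7711 -0.1131 0.0772; -0.1131 1.2541 -0.1714; 0.0772 -0.1714 0.8860]  S=[1.3178 0.0159; 0.0159 1.3988]  K=[0.5761 -0.0450; -0.0369 0.8598; -0.0091 0.0513]  nu=[-3.8414, -3.7350]  x^+=[-0.5493, -0.9506, 1.6257]  P^+=[0.3317 -0.0389 0.0868; -0.0389 0.2192 -0.2334; 0.0868 -0.2334 0.8822]
step 2: x^-=[-0.2876, -0.9153, 1.4606]  P^-=[0.2905 -0.1142 0.1307; -0.1142 0.5743 -0.2663; 0.1307 -0.2663 0.8039]  S=[0.8259 -0.0197; -0.0197 0.6619]  K=[0.3285 -0.0875; -0.0566 0.7487; 0.0530 -0.0630]  nu=[1.8749, -1.7747]  x^+=[0.4834, -2.3501, 1.6718]  P^+=[0.1952 -0.0505 0.1122; -0.0505 0.1990 -0.2318; 0.1122 -0.2318 0.7988]
step 3: x^-=[0.5978, -2.6026, 1.6393]  P^-=[0.2062 -0.1008 0.1436; -0.1008 0.5512 -0.2660; 0.1436 -0.2660 0.7446]  S=[0.7401 -0.0068; -0.0068 0.6362]  K=[0.2537 -0.0786; -0.0598 0.7450; 0.0847 -0.0900]  nu=[-3.5501, 6.1201]  x^+=[-0.7837, 2.1692, 0.7879]  P^+=[0.1544 -0.0510 0.1230; -0.0510 0.1949 -0.2192; 0.1230 -0.2192 0.7340]
step 4: x^-=[-0.6586, 2.4265, 0.4449]  P^-=[0.1810 -0.0935 0.1466; -0.0935 0.5447 -0.2553; 0.1466 -0.2553 0.6967]  S=[0.7146 0.0001; 0.0001 0.6327]  K=[0.2283 -0.0710; -0.0606 0.7446; 0.0995 -0.0947]  nu=[-1.1927, 0.6663]  x^+=[-0.9781, 2.9950, 0.2631]  P^+=[0.1406 -0.0502 0.1261; -0.0502 0.1913 -0.2064; 0.1261 -0.2064 0.6839]
step 5: x^-=[-0.8839, 3.3449, -0.0785]  P^-=[0.1721 -0.0894 0.1451; -0.0894 0.5392 -0.2433; 0.1451 -0.2433 0.6592]  S=[0.7059 0.0031; 0.0031 0.6313]  K=[0.2193 -0.0670; -0.0607 0.7433; 0.1047 -0.0926]  nu=[0.9696, -2.1395]  x^+=[-0.5280, 1.6957, 0.2211]  P^+=[0.1354 -0.0491 0.1251; -0.0491 0.1881 -0.1957; 0.1251 -0.1957 0.6461]

innov = [0.9696, -2.1395]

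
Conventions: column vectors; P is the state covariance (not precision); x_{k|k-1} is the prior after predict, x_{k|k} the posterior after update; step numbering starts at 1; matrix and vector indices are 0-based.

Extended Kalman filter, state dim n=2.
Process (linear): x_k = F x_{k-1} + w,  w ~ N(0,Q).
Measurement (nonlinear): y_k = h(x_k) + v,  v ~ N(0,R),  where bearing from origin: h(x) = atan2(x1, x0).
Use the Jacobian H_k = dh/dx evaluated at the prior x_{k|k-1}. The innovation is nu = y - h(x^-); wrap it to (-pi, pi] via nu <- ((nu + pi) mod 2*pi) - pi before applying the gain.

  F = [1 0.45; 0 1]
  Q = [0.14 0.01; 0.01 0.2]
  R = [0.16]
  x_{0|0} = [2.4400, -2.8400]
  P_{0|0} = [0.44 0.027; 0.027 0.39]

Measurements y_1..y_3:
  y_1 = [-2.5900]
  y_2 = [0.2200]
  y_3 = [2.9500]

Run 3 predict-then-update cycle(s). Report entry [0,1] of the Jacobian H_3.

H_jac[0,1] = -0.1076

step 1: x^-=[1.1620, -2.8400]  P^-=[0.6833 0.2125; 0.2125 0.5900]  H_jac=[0.3016 0.1234]  S=[0.2470]  K=[0.9407; 0.5544]  nu=[-1.4076]  x^+=[-0.1621, -3.6203]  P^+=[0.4647 0.0837; 0.0837 0.5141]
step 2: x^-=[-1.7912, -3.6203]  P^-=[0.7842 0.3251; 0.3251 0.7141]  H_jac=[0.2219 -0.1098]  S=[0.1914]  K=[0.7228; -0.0328]  nu=[2.2502]  x^+=[-0.1648, -3.6940]  P^+=[0.6842 0.3296; 0.3296 0.7139]
step 3: x^-=[-1.8271, -3.6940]  P^-=[1.2654 0.6609; 0.6609 0.9139]  H_jac=[0.2175 -0.1076]  S=[0.1995]  K=[1.0232; 0.2277]  nu=[-1.3031]  x^+=[-3.1603, -3.9906]  P^+=[1.0566 0.6144; 0.6144 0.9036]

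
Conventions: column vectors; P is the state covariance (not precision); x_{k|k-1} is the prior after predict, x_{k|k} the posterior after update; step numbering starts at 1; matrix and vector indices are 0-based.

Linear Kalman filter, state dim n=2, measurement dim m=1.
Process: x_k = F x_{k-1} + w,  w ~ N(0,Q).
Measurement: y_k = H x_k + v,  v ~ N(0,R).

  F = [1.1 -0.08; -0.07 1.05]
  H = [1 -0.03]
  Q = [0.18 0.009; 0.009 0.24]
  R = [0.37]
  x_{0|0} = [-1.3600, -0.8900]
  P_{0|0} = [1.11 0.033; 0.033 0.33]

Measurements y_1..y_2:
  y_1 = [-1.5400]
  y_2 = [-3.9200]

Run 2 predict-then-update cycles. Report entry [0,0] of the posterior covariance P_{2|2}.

P_post[0,0] = 0.2195

step 1: x^-=[-1.4248, -0.8393]  P^-=[1.5194 -0.0659; -0.0659 0.6044]  S=[1.8939]  K=[0.8033; -0.0444]  nu=[-0.1404]  x^+=[-1.5376, -0.8331]  P^+=[0.2973 0.0016; 0.0016 0.6007]
step 2: x^-=[-1.6247, -0.7671]  P^-=[0.5433 -0.0625; -0.0625 0.9035]  S=[0.9178]  K=[0.5939; -0.0976]  nu=[-2.3183]  x^+=[-3.0016, -0.5408]  P^+=[0.2195 -0.0093; -0.0093 0.8947]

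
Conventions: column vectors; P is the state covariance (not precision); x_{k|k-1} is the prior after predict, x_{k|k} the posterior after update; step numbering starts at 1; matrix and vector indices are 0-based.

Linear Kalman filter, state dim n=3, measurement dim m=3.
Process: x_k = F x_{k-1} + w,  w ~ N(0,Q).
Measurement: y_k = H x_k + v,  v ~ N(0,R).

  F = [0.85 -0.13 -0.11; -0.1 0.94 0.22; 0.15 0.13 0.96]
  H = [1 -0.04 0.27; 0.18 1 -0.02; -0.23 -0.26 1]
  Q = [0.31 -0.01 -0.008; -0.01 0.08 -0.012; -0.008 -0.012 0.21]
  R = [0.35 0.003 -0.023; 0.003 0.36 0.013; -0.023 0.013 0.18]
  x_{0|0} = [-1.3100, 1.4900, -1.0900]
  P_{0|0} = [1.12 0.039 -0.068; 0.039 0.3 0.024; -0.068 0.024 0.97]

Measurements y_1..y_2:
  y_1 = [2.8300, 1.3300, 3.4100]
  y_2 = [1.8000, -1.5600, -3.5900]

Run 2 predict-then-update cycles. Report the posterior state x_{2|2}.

x_post = [1.7389, 0.0471, -1.0002]

step 1: x^-=[-1.1873, 1.2918, -1.0492]  P^-=[1.1408 -0.1503 -0.0269; -0.1503 0.4088 0.2443; -0.0269 0.2443 1.1221]  S=[1.5655 0.1021 0.0074; 0.1021 0.7425 0.1193; 0.0074 0.1193 1.2575]  K=[0.7284 0.0075 -0.2040; -0.0978 0.5066 0.0898; 0.1573 0.1369 0.8329]  nu=[4.3523, 0.2309, 4.5220]  x^+=[1.0623, 1.3893, 3.4331]  P^+=[0.2593 -0.0446 -0.0053; -0.0446 0.1926 0.0648; -0.0053 0.0648 0.1637]
step 2: x^-=[0.3447, 1.9550, 3.6357]  P^-=[0.5153 -0.1053 -0.0128; -0.1053 0.2961 0.0972; -0.0128 0.0972 0.3829]  S=[0.8931 0.0032 -0.0314; 0.0032 0.6312 0.0315; -0.0314 0.0315 0.5529]  K=[0.5724 -0.0147 -0.1547; -0.1016 0.4340 0.0499; 0.1196 0.1050 0.6529]  nu=[0.5518, -3.5043, -6.6381]  x^+=[1.7389, 0.0471, -1.0002]  P^+=[0.2036 -0.0424 -0.0054; -0.0424 0.1652 0.0502; -0.0054 0.0502 0.1279]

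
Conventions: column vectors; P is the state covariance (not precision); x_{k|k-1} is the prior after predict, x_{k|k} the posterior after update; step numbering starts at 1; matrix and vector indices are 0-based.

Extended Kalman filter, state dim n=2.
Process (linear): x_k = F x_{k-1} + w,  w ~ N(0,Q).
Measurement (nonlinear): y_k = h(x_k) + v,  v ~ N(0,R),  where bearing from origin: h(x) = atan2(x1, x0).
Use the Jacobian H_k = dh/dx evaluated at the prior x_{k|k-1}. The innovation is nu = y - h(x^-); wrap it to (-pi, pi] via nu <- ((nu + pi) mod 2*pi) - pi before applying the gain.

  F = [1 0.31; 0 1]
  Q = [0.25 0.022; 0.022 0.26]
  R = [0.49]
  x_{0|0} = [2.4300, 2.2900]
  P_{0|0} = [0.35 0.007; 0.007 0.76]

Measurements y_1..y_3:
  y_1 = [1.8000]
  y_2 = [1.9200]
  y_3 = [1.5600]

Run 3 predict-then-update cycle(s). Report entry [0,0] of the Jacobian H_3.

step 1: x^-=[3.1399, 2.2900]  P^-=[0.6774 0.2646; 0.2646 1.0200]  H_jac=[-0.1516 0.2079]  S=[0.5330]  K=[-0.0895; 0.3226]  nu=[1.1699]  x^+=[3.0352, 2.6674]  P^+=[0.6731 0.2800; 0.2800 0.9645]
step 2: x^-=[3.8621, 2.6674]  P^-=[1.1894 0.6010; 0.6010 1.2245]  H_jac=[-0.1211 0.1753]  S=[0.5196]  K=[-0.0744; 0.2731]  nu=[1.3156]  x^+=[3.7642, 3.0267]  P^+=[1.1865 0.6115; 0.6115 1.1858]
step 3: x^-=[4.7025, 3.0267]  P^-=[1.9296 1.0011; 1.0011 1.4458]  H_jac=[-0.0968 0.1504]  S=[0.5116]  K=[-0.0708; 0.2355]  nu=[0.9881]  x^+=[4.6326, 3.2594]  P^+=[1.9271 1.0097; 1.0097 1.4174]

H_jac[0,0] = -0.0968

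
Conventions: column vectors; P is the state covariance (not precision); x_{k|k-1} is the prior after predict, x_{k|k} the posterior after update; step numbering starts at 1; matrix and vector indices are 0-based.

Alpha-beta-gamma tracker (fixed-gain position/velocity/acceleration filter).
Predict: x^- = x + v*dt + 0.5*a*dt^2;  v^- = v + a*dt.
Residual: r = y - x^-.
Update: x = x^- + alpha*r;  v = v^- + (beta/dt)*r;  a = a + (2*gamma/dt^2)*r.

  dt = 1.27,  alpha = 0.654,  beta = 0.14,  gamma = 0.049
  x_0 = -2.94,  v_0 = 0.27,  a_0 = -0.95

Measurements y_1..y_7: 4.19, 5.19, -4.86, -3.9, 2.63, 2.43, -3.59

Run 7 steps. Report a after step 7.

a_post = 0.1593

step 1: x_pred=-3.3632  r=7.5532  x^+=1.5766  v^+=-0.1039  a^+=-0.4911
step 2: x_pred=1.0487  r=4.1413  x^+=3.7571  v^+=-0.2710  a^+=-0.2394
step 3: x_pred=3.2198  r=-8.0798  x^+=-2.0644  v^+=-1.4658  a^+=-0.7304
step 4: x_pred=-4.5149  r=0.6149  x^+=-4.1128  v^+=-2.3255  a^+=-0.6930
step 5: x_pred=-7.6251  r=10.2551  x^+=-0.9183  v^+=-2.0752  a^+=-0.0699
step 6: x_pred=-3.6101  r=6.0401  x^+=0.3401  v^+=-1.4981  a^+=0.2971
step 7: x_pred=-1.3229  r=-2.2671  x^+=-2.8056  v^+=-1.3707  a^+=0.1593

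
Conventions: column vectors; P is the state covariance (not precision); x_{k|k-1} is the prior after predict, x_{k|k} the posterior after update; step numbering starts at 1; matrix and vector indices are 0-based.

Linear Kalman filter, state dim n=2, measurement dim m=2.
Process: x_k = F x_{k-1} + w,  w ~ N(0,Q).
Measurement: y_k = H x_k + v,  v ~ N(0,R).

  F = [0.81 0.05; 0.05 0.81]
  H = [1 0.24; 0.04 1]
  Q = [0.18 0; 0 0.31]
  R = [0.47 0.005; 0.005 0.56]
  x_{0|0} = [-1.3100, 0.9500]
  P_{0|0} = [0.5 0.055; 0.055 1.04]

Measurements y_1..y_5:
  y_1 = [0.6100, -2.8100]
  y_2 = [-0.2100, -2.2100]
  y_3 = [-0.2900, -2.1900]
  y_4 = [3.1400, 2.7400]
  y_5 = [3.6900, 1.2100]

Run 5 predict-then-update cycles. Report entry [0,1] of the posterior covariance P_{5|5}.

P_post[0,1] = -0.0260

step 1: x^-=[-1.0136, 0.7040]  P^-=[0.5151 0.0986; 0.0986 0.9980]  S=[1.0899 0.3647; 0.3647 1.5668]  K=[0.5085 -0.0423; 0.1044 0.6152]  nu=[1.4546, -3.4735]  x^+=[-0.1271, -1.2812]  P^+=[0.2462 -0.0310; -0.0310 0.3463]
step 2: x^-=[-0.1670, -1.0441]  P^-=[0.3399 0.0036; 0.0036 0.5353]  S=[0.8424 0.1507; 0.1507 1.0961]  K=[0.4118 -0.0409; 0.0711 0.4787]  nu=[0.2076, -1.1592]  x^+=[-0.0341, -1.5843]  P^+=[0.2003 -0.0289; -0.0289 0.2696]
step 3: x^-=[-0.1068, -1.2850]  P^-=[0.3097 0.0000; 0.0000 0.4850]  S=[0.8077 0.1338; 0.1338 1.0455]  K=[0.3898 -0.0380; 0.0687 0.4551]  nu=[0.1252, -0.9008]  x^+=[-0.0238, -1.6863]  P^+=[0.1895 -0.0269; -0.0269 0.2563]
step 4: x^-=[-0.1036, -1.3671]  P^-=[0.3028 0.0003; 0.0003 0.4764]  S=[0.8004 0.1318; 0.1318 1.0370]  K=[0.3845 -0.0369; 0.0691 0.4507]  nu=[3.5717, 4.1112]  x^+=[1.1180, 0.7325]  P^+=[0.1868 -0.0262; -0.0262 0.2538]
step 5: x^-=[0.9422, 0.6492]  P^-=[0.3011 0.0006; 0.0006 0.4749]  S=[0.7987 0.1316; 0.1316 1.0354]  K=[0.3831 -0.0365; 0.0693 0.4498]  nu=[2.5920, 0.5231]  x^+=[1.9162, 1.0642]  P^+=[0.1861 -0.0260; -0.0260 0.2533]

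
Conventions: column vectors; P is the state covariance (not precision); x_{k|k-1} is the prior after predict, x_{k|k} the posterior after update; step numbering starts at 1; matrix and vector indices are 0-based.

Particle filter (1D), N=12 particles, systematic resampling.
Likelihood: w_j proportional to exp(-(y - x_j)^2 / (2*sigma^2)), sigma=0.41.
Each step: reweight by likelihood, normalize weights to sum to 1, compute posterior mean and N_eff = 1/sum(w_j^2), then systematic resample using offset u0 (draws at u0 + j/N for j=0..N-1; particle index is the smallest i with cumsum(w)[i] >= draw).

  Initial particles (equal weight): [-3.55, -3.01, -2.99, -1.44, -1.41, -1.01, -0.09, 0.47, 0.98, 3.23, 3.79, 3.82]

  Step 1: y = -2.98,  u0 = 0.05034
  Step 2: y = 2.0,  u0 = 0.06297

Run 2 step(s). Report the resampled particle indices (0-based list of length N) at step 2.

step 1: w=[0.1599, 0.4192, 0.4202, 0.0004, 0.0003, 0.0000, 0.0000, 0.0000, 0.0000, 0.0000, 0.0000, 0.0000]  mean=-3.0869  Neff=2.6462  idx=[0, 0, 1, 1, 1, 1, 1, 2, 2, 2, 2, 2]
step 2: w=[0.0000, 0.0000, 0.0711, 0.0711, 0.0711, 0.0711, 0.0711, 0.1289, 0.1289, 0.1289, 0.1289, 0.1289]  mean=-2.9971  Neff=9.2293  idx=[2, 4, 5, 6, 7, 7, 8, 9, 9, 10, 11, 11]

resampled_idx = [2, 4, 5, 6, 7, 7, 8, 9, 9, 10, 11, 11]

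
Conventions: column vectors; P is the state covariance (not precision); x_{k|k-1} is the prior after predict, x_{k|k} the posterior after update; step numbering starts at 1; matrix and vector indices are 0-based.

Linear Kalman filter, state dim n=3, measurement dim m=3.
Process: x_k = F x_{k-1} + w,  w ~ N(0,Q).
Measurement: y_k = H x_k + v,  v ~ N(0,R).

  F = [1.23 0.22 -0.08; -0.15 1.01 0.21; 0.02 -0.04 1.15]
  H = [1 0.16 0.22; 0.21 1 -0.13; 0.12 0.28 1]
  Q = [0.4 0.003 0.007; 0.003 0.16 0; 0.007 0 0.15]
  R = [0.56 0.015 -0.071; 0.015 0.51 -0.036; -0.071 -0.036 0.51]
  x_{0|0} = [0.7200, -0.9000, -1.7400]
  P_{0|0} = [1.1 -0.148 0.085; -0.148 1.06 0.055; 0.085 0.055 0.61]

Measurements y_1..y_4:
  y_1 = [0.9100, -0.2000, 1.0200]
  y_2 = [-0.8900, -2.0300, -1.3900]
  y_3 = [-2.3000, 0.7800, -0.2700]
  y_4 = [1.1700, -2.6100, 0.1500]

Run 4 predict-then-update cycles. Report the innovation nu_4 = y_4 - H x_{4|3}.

innov = [3.0058, -2.2087, 0.7824]

step 1: x^-=[0.8268, -1.3824, -1.9506]  P^-=[2.0206 -0.1326 0.1094; -0.1326 1.3558 0.1464; 0.1094 0.1464 0.9579]  S=[2.6777 0.5118 0.5481; 0.5118 1.8714 0.4087; 0.5481 0.4087 1.7027]  K=[0.7765 -0.0526 -0.0524; -0.1248 0.6959 0.1728; 0.0249 -0.1170 0.6145]  nu=[0.7335, 0.7552, 3.2585]  x^+=[1.1858, -0.3855, -0.0185]  P^+=[0.4806 -0.1275 -0.1019; -0.1275 0.3714 -0.0168; -0.1019 -0.0168 0.3327]
step 2: x^-=[1.3752, -0.5711, 0.0179]  P^-=[1.0988 -0.1899 -0.1577; -0.1899 0.6023 0.0584; -0.1577 0.0584 0.5879]  S=[1.5767 0.1539 0.0115; 0.1539 1.0843 0.0756; 0.0115 0.0756 1.1430]  K=[0.6593 -0.0318 -0.0736; -0.1026 0.5161 0.1456; -0.0078 -0.0821 0.5176]  nu=[-2.1777, -1.7454, -1.4130]  x^+=[0.0990, -1.4541, -0.5531]  P^+=[0.4134 -0.1040 -0.1037; -0.1040 0.2779 -0.0024; -0.1037 -0.0024 0.2806]
step 3: x^-=[-0.1539, -1.5997, -0.5760]  P^-=[1.0049 -0.1699 -0.1536; -0.1699 0.5022 0.0673; -0.1536 0.0673 0.5173]  S=[1.4856 0.1422 -0.0076; 0.1422 0.9848 0.0673; -0.0076 0.0673 1.0706]  K=[0.6375 -0.0253 -0.0691; -0.0944 0.4686 0.1450; -0.0108 -0.0645 0.4876]  nu=[-1.7634, 2.3371, 0.7724]  x^+=[-1.3906, -0.2260, -0.3310]  P^+=[0.3992 -0.0977 -0.1001; -0.0977 0.2535 0.0046; -0.1001 0.0046 0.2625]
step 4: x^-=[-1.7337, -0.0891, -0.3994]  P^-=[0.9845 -0.1641 -0.1455; -0.1641 0.4770 0.0715; -0.1455 0.0715 0.4928]  S=[1.4691 0.1408 -0.0057; 0.1408 0.9591 0.0696; -0.0057 0.0696 1.0485]  K=[0.6325 -0.0240 -0.0649; -0.0921 0.4546 0.1461; -0.0101 -0.0572 0.4762]  nu=[3.0058, -2.2087, 0.7824]  x^+=[0.1698, -1.2555, 0.0690]  P^+=[0.3953 -0.0961 -0.0977; -0.0961 0.2463 0.0073; -0.0977 0.0073 0.2553]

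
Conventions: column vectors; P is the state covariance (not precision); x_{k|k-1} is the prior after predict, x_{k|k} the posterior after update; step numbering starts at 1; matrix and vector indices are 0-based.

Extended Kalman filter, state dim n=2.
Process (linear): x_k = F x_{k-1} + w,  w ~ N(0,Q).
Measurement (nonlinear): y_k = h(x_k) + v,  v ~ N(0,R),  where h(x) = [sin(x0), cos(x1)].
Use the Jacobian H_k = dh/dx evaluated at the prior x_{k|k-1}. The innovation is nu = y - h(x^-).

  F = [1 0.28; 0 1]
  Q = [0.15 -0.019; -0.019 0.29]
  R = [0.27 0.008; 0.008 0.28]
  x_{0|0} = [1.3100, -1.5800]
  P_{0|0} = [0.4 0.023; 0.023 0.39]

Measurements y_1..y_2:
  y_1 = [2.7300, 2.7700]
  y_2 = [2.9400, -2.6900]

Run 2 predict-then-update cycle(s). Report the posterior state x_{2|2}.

x_post = [1.0402, 2.3290]

step 1: x^-=[0.8676, -1.5800]  P^-=[0.5935 0.1132; 0.1132 0.6800]  H_jac=[0.6467 0.0000; 0.0000 1.0000]  S=[0.5182 0.0812; 0.0812 0.9599]  K=[0.7318 0.0560; 0.0307 0.7058]  nu=[1.9672, 2.7792]  x^+=[2.4630, 0.4418]  P^+=[0.3063 0.0215; 0.0215 0.1979]
step 2: x^-=[2.5867, 0.4418]  P^-=[0.4838 0.0579; 0.0579 0.4879]  H_jac=[-0.8499 0.0000; 0.0000 -0.4275]  S=[0.6195 0.0291; 0.0291 0.3692]  K=[-0.6631 -0.0149; -0.0532 -0.5608]  nu=[2.4131, -3.5940]  x^+=[1.0402, 2.3290]  P^+=[0.2108 0.0222; 0.0222 0.3683]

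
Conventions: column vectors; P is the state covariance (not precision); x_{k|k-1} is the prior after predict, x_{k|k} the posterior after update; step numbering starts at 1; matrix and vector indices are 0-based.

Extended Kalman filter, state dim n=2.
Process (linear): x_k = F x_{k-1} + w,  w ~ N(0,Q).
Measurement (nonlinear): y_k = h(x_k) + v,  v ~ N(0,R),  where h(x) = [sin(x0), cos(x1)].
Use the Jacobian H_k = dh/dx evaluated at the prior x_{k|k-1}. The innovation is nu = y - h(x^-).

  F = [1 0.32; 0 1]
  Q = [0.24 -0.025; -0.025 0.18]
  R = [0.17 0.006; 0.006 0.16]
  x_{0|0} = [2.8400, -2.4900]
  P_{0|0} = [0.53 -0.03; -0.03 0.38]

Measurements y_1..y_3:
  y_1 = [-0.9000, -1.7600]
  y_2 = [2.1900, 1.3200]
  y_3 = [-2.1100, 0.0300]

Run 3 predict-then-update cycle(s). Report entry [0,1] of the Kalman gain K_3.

step 1: x^-=[2.0432, -2.4900]  P^-=[0.7897 0.0666; 0.0666 0.5600]  H_jac=[-0.4550 0.0000; 0.0000 0.6065]  S=[0.3335 -0.0124; -0.0124 0.3660]  K=[-1.0747 0.0740; -0.0565 0.9261]  nu=[-1.7905, -0.9649]  x^+=[3.8960, -3.2824]  P^+=[0.4005 0.0089; 0.0089 0.2438]
step 2: x^-=[2.8456, -3.2824]  P^-=[0.6712 0.0619; 0.0619 0.4238]  H_jac=[-0.9565 0.0000; 0.0000 -0.1404]  S=[0.7841 0.0143; 0.0143 0.1683]  K=[-0.8191 0.0180; -0.0692 -0.3475]  nu=[1.8984, 2.3101]  x^+=[1.3323, -4.2164]  P^+=[0.1455 0.0145; 0.0145 0.3990]
step 3: x^-=[-0.0169, -4.2164]  P^-=[0.4356 0.1172; 0.1172 0.5790]  H_jac=[0.9999 0.0000; 0.0000 -0.8795]  S=[0.6055 -0.0970; -0.0970 0.6079]  K=[0.7103 -0.0561; 0.0608 -0.8280]  nu=[-2.0931, 0.5059]  x^+=[-1.5321, -4.7625]  P^+=[0.1204 0.0054; 0.0054 0.1502]

K[0,1] = -0.0561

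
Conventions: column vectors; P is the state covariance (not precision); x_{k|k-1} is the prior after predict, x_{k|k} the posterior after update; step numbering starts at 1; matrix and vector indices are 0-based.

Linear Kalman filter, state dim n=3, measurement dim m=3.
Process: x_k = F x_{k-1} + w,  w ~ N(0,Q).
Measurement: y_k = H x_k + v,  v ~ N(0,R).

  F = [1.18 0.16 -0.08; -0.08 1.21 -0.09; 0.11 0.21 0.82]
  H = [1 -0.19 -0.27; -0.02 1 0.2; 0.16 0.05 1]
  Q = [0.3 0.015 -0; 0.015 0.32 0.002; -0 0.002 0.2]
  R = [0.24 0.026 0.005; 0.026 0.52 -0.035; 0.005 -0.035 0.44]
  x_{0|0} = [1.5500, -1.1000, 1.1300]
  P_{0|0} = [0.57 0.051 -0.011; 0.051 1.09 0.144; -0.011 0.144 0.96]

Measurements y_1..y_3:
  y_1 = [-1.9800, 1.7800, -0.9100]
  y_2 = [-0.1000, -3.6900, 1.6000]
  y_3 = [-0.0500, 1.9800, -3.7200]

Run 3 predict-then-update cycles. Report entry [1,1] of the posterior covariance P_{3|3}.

P_post[1,1] = 0.3197

step 1: x^-=[1.5626, -1.5567, 0.8661]  P^-=[1.1454 0.2364 0.0671; 0.2364 1.8859 0.3500; 0.0671 0.3500 0.9504]  S=[1.4326 -0.2633 -0.0887; -0.2633 2.5744 0.6376; -0.0887 0.6376 1.4847]  K=[0.7893 0.1270 0.1692; -0.0120 0.7570 -0.0011; -0.1323 0.0385 0.6347]  nu=[-3.6045, 3.1947, -1.9483]  x^+=[-1.2066, 0.9070, 0.2297]  P^+=[0.2179 0.0779 0.0352; 0.0779 0.4069 -0.0598; 0.0352 -0.0598 0.2746]
step 2: x^-=[-1.2970, 1.1733, 0.2461]  P^-=[0.6399 0.1886 0.0715; 0.1886 0.9178 0.0314; 0.0715 0.0314 0.3946]  S=[0.8347 0.0119 0.0579; 0.0119 1.4582 0.1503; 0.0579 0.1503 0.8823]  K=[0.6890 0.1099 0.1439; -0.0031 0.6296 0.0147; -0.0816 0.0276 0.4626]  nu=[1.4864, -4.9385, 1.5028]  x^+=[-0.5996, -1.9183, 0.6836]  P^+=[0.1897 0.0680 0.0291; 0.0680 0.3368 -0.0433; 0.0291 -0.0433 0.1997]
step 3: x^-=[-1.0691, -2.3347, 0.0917]  P^-=[0.5954 0.1619 0.0639; 0.1619 0.8126 0.0347; 0.0639 0.0347 0.3449]  S=[0.7974 0.0060 0.0566; 0.0060 1.3536 0.1343; 0.0566 0.1343 0.8287]  K=[0.6758 0.1035 0.1388; -0.0087 0.6006 0.0255; -0.0758 0.0333 0.4304]  nu=[0.6003, 4.2750, -3.5239]  x^+=[-0.7104, 0.1379, -1.3281]  P^+=[0.1854 0.0646 0.0280; 0.0646 0.3197 -0.0362; 0.0280 -0.0362 0.1852]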